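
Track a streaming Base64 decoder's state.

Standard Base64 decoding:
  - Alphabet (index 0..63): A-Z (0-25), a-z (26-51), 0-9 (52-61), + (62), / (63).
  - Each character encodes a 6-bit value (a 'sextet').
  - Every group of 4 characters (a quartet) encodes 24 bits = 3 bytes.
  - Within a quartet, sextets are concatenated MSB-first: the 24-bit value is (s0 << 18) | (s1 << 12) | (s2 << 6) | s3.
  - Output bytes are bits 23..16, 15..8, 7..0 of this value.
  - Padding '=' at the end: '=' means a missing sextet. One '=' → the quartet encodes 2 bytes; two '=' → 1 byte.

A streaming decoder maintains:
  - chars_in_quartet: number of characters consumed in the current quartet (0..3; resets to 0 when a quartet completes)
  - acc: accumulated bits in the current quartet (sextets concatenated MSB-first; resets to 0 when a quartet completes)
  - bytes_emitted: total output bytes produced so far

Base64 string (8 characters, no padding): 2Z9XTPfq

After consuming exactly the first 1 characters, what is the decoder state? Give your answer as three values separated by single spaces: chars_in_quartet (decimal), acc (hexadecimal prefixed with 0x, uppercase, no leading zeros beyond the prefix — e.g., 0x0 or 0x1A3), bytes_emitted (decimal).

Answer: 1 0x36 0

Derivation:
After char 0 ('2'=54): chars_in_quartet=1 acc=0x36 bytes_emitted=0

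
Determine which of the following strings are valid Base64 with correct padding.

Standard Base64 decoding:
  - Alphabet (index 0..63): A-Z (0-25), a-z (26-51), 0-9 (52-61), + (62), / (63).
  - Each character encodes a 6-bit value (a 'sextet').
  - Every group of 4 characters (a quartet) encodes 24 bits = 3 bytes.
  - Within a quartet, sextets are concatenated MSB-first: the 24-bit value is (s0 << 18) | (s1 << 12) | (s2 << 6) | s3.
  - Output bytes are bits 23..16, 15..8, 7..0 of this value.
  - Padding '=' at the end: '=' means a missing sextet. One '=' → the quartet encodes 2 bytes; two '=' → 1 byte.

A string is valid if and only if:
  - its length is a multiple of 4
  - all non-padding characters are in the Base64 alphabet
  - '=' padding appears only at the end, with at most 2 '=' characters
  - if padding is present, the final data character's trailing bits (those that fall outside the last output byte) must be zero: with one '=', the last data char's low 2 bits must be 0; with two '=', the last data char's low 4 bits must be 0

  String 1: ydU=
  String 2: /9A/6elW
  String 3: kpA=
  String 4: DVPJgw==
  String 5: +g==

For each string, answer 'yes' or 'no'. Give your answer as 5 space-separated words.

String 1: 'ydU=' → valid
String 2: '/9A/6elW' → valid
String 3: 'kpA=' → valid
String 4: 'DVPJgw==' → valid
String 5: '+g==' → valid

Answer: yes yes yes yes yes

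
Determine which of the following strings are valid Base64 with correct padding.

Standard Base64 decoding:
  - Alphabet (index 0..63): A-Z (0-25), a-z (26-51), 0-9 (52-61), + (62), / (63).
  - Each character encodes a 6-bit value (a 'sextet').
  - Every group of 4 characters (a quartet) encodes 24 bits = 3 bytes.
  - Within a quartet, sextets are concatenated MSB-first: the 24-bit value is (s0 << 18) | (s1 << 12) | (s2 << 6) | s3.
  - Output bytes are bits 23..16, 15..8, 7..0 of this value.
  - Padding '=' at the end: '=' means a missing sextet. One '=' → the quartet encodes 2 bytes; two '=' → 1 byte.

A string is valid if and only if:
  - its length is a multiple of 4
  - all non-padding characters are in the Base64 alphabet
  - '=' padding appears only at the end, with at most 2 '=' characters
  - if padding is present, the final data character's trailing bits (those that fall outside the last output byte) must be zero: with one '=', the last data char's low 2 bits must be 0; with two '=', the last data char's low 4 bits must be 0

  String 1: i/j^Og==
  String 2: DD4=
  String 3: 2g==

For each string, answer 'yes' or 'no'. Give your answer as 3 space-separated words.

Answer: no yes yes

Derivation:
String 1: 'i/j^Og==' → invalid (bad char(s): ['^'])
String 2: 'DD4=' → valid
String 3: '2g==' → valid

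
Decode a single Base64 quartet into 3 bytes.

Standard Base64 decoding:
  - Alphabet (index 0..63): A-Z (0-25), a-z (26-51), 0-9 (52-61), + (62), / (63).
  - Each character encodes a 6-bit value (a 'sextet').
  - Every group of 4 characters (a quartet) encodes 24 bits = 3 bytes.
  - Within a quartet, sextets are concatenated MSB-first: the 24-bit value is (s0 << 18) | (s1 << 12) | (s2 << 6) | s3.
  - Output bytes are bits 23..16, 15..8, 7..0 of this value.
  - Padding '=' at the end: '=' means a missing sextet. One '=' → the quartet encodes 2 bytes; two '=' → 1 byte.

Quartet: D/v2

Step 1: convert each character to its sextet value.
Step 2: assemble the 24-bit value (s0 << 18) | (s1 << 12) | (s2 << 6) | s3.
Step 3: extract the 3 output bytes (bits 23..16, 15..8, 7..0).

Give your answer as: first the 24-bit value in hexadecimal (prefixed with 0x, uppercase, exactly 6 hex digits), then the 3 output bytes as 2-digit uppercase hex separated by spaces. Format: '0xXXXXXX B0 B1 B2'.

Sextets: D=3, /=63, v=47, 2=54
24-bit: (3<<18) | (63<<12) | (47<<6) | 54
      = 0x0C0000 | 0x03F000 | 0x000BC0 | 0x000036
      = 0x0FFBF6
Bytes: (v>>16)&0xFF=0F, (v>>8)&0xFF=FB, v&0xFF=F6

Answer: 0x0FFBF6 0F FB F6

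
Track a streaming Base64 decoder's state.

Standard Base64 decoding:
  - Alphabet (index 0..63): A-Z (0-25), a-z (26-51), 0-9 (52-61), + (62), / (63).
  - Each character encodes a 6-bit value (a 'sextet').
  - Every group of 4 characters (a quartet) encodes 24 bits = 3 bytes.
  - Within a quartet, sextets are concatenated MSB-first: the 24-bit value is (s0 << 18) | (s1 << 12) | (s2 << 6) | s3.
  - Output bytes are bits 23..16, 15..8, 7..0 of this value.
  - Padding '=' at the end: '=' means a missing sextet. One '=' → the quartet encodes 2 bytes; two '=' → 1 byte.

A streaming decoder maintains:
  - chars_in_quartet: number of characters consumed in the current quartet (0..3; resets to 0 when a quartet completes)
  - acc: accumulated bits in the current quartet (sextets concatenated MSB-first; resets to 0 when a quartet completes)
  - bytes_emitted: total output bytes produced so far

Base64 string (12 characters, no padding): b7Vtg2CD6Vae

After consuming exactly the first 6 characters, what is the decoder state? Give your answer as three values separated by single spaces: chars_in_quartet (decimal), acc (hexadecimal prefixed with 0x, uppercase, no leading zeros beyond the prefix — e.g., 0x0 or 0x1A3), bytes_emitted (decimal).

After char 0 ('b'=27): chars_in_quartet=1 acc=0x1B bytes_emitted=0
After char 1 ('7'=59): chars_in_quartet=2 acc=0x6FB bytes_emitted=0
After char 2 ('V'=21): chars_in_quartet=3 acc=0x1BED5 bytes_emitted=0
After char 3 ('t'=45): chars_in_quartet=4 acc=0x6FB56D -> emit 6F B5 6D, reset; bytes_emitted=3
After char 4 ('g'=32): chars_in_quartet=1 acc=0x20 bytes_emitted=3
After char 5 ('2'=54): chars_in_quartet=2 acc=0x836 bytes_emitted=3

Answer: 2 0x836 3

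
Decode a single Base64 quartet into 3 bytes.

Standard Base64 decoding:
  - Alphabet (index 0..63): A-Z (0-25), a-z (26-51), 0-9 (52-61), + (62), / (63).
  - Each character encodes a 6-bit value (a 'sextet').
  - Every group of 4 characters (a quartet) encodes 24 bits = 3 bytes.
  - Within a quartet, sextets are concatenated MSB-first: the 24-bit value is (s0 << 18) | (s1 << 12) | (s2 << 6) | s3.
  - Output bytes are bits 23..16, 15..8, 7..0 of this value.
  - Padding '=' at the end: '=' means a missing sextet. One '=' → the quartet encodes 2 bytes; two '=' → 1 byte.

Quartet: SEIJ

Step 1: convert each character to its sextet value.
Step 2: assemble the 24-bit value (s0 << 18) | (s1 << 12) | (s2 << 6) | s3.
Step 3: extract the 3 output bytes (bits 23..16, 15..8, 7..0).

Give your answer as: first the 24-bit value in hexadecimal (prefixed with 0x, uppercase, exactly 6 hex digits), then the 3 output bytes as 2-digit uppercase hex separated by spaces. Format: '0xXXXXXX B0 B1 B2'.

Sextets: S=18, E=4, I=8, J=9
24-bit: (18<<18) | (4<<12) | (8<<6) | 9
      = 0x480000 | 0x004000 | 0x000200 | 0x000009
      = 0x484209
Bytes: (v>>16)&0xFF=48, (v>>8)&0xFF=42, v&0xFF=09

Answer: 0x484209 48 42 09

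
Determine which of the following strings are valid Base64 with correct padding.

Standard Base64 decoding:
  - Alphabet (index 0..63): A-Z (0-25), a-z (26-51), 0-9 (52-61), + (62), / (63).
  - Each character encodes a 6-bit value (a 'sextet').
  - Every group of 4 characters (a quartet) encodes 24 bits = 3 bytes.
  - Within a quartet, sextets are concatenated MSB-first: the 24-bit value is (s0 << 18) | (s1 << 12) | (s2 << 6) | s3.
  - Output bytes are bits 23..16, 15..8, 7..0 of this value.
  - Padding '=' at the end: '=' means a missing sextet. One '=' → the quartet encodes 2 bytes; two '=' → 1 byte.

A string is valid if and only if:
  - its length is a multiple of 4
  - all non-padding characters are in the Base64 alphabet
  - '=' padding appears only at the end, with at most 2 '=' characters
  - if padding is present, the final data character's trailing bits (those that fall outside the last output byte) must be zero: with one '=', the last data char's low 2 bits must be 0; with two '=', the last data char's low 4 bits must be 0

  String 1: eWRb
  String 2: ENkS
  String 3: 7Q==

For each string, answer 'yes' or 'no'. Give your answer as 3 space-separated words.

Answer: yes yes yes

Derivation:
String 1: 'eWRb' → valid
String 2: 'ENkS' → valid
String 3: '7Q==' → valid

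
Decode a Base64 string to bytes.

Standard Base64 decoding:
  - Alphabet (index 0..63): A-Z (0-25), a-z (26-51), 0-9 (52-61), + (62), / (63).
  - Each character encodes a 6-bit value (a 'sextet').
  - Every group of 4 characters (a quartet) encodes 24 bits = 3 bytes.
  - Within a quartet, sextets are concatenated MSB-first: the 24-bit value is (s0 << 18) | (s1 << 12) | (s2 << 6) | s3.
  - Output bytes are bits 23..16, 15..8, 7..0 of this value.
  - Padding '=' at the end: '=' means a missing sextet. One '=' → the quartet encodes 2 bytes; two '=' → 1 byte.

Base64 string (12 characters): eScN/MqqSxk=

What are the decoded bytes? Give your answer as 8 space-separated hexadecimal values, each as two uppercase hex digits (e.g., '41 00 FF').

Answer: 79 27 0D FC CA AA 4B 19

Derivation:
After char 0 ('e'=30): chars_in_quartet=1 acc=0x1E bytes_emitted=0
After char 1 ('S'=18): chars_in_quartet=2 acc=0x792 bytes_emitted=0
After char 2 ('c'=28): chars_in_quartet=3 acc=0x1E49C bytes_emitted=0
After char 3 ('N'=13): chars_in_quartet=4 acc=0x79270D -> emit 79 27 0D, reset; bytes_emitted=3
After char 4 ('/'=63): chars_in_quartet=1 acc=0x3F bytes_emitted=3
After char 5 ('M'=12): chars_in_quartet=2 acc=0xFCC bytes_emitted=3
After char 6 ('q'=42): chars_in_quartet=3 acc=0x3F32A bytes_emitted=3
After char 7 ('q'=42): chars_in_quartet=4 acc=0xFCCAAA -> emit FC CA AA, reset; bytes_emitted=6
After char 8 ('S'=18): chars_in_quartet=1 acc=0x12 bytes_emitted=6
After char 9 ('x'=49): chars_in_quartet=2 acc=0x4B1 bytes_emitted=6
After char 10 ('k'=36): chars_in_quartet=3 acc=0x12C64 bytes_emitted=6
Padding '=': partial quartet acc=0x12C64 -> emit 4B 19; bytes_emitted=8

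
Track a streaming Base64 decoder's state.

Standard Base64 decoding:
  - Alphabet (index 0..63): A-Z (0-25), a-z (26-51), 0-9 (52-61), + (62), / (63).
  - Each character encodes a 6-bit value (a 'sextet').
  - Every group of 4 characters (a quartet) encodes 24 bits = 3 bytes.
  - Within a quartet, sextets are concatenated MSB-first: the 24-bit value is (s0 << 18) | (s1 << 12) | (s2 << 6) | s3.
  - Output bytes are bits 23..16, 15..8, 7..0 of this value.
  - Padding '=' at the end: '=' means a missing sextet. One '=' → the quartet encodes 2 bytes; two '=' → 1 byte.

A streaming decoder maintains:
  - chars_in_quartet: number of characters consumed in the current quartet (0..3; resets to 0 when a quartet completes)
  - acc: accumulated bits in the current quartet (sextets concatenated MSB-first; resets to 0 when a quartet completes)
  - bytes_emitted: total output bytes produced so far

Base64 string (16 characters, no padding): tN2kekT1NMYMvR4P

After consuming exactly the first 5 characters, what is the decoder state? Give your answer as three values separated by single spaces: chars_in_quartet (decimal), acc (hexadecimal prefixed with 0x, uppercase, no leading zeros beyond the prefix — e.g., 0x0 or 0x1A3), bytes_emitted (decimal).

After char 0 ('t'=45): chars_in_quartet=1 acc=0x2D bytes_emitted=0
After char 1 ('N'=13): chars_in_quartet=2 acc=0xB4D bytes_emitted=0
After char 2 ('2'=54): chars_in_quartet=3 acc=0x2D376 bytes_emitted=0
After char 3 ('k'=36): chars_in_quartet=4 acc=0xB4DDA4 -> emit B4 DD A4, reset; bytes_emitted=3
After char 4 ('e'=30): chars_in_quartet=1 acc=0x1E bytes_emitted=3

Answer: 1 0x1E 3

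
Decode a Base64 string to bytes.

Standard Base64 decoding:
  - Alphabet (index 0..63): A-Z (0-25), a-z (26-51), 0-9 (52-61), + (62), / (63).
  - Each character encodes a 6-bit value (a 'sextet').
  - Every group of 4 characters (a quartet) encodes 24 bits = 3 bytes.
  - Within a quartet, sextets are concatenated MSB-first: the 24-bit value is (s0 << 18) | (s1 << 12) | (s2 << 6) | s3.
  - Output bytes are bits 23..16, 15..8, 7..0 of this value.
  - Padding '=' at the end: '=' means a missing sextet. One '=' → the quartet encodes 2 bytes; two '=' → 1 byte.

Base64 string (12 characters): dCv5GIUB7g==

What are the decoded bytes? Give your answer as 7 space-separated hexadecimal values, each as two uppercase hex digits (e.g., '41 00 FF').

After char 0 ('d'=29): chars_in_quartet=1 acc=0x1D bytes_emitted=0
After char 1 ('C'=2): chars_in_quartet=2 acc=0x742 bytes_emitted=0
After char 2 ('v'=47): chars_in_quartet=3 acc=0x1D0AF bytes_emitted=0
After char 3 ('5'=57): chars_in_quartet=4 acc=0x742BF9 -> emit 74 2B F9, reset; bytes_emitted=3
After char 4 ('G'=6): chars_in_quartet=1 acc=0x6 bytes_emitted=3
After char 5 ('I'=8): chars_in_quartet=2 acc=0x188 bytes_emitted=3
After char 6 ('U'=20): chars_in_quartet=3 acc=0x6214 bytes_emitted=3
After char 7 ('B'=1): chars_in_quartet=4 acc=0x188501 -> emit 18 85 01, reset; bytes_emitted=6
After char 8 ('7'=59): chars_in_quartet=1 acc=0x3B bytes_emitted=6
After char 9 ('g'=32): chars_in_quartet=2 acc=0xEE0 bytes_emitted=6
Padding '==': partial quartet acc=0xEE0 -> emit EE; bytes_emitted=7

Answer: 74 2B F9 18 85 01 EE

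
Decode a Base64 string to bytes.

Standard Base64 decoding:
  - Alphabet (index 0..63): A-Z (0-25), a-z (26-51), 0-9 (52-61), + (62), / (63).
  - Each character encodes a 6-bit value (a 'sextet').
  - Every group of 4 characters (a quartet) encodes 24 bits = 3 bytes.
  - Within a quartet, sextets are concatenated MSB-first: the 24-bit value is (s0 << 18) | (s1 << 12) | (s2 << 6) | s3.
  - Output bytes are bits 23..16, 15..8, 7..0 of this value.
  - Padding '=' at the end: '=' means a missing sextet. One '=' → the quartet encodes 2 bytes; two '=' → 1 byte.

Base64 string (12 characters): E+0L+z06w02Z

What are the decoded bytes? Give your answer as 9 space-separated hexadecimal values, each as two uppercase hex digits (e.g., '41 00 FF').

Answer: 13 ED 0B FB 3D 3A C3 4D 99

Derivation:
After char 0 ('E'=4): chars_in_quartet=1 acc=0x4 bytes_emitted=0
After char 1 ('+'=62): chars_in_quartet=2 acc=0x13E bytes_emitted=0
After char 2 ('0'=52): chars_in_quartet=3 acc=0x4FB4 bytes_emitted=0
After char 3 ('L'=11): chars_in_quartet=4 acc=0x13ED0B -> emit 13 ED 0B, reset; bytes_emitted=3
After char 4 ('+'=62): chars_in_quartet=1 acc=0x3E bytes_emitted=3
After char 5 ('z'=51): chars_in_quartet=2 acc=0xFB3 bytes_emitted=3
After char 6 ('0'=52): chars_in_quartet=3 acc=0x3ECF4 bytes_emitted=3
After char 7 ('6'=58): chars_in_quartet=4 acc=0xFB3D3A -> emit FB 3D 3A, reset; bytes_emitted=6
After char 8 ('w'=48): chars_in_quartet=1 acc=0x30 bytes_emitted=6
After char 9 ('0'=52): chars_in_quartet=2 acc=0xC34 bytes_emitted=6
After char 10 ('2'=54): chars_in_quartet=3 acc=0x30D36 bytes_emitted=6
After char 11 ('Z'=25): chars_in_quartet=4 acc=0xC34D99 -> emit C3 4D 99, reset; bytes_emitted=9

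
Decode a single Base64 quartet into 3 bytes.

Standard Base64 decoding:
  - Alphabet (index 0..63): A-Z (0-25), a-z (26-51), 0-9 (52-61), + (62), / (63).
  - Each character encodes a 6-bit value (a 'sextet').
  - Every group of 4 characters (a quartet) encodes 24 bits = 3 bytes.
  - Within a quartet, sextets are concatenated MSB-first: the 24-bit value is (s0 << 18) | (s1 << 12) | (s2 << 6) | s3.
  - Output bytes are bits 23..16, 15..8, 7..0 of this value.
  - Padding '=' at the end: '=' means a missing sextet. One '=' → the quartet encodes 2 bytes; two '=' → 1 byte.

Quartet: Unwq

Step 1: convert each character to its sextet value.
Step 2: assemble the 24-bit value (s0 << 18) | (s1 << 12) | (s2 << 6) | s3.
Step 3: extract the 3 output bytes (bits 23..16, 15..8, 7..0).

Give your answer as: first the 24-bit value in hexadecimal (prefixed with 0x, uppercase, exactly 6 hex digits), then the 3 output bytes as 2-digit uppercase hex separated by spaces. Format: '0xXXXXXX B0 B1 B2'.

Answer: 0x527C2A 52 7C 2A

Derivation:
Sextets: U=20, n=39, w=48, q=42
24-bit: (20<<18) | (39<<12) | (48<<6) | 42
      = 0x500000 | 0x027000 | 0x000C00 | 0x00002A
      = 0x527C2A
Bytes: (v>>16)&0xFF=52, (v>>8)&0xFF=7C, v&0xFF=2A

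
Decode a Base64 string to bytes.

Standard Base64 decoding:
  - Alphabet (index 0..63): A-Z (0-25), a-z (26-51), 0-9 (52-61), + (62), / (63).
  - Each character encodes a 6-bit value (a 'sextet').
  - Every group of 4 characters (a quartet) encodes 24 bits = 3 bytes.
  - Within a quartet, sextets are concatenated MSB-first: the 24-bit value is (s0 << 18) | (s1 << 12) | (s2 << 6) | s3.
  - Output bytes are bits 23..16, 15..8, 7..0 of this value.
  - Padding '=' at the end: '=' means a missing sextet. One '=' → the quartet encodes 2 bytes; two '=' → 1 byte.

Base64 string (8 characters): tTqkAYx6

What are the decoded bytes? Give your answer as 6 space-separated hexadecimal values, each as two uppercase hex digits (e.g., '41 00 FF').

After char 0 ('t'=45): chars_in_quartet=1 acc=0x2D bytes_emitted=0
After char 1 ('T'=19): chars_in_quartet=2 acc=0xB53 bytes_emitted=0
After char 2 ('q'=42): chars_in_quartet=3 acc=0x2D4EA bytes_emitted=0
After char 3 ('k'=36): chars_in_quartet=4 acc=0xB53AA4 -> emit B5 3A A4, reset; bytes_emitted=3
After char 4 ('A'=0): chars_in_quartet=1 acc=0x0 bytes_emitted=3
After char 5 ('Y'=24): chars_in_quartet=2 acc=0x18 bytes_emitted=3
After char 6 ('x'=49): chars_in_quartet=3 acc=0x631 bytes_emitted=3
After char 7 ('6'=58): chars_in_quartet=4 acc=0x18C7A -> emit 01 8C 7A, reset; bytes_emitted=6

Answer: B5 3A A4 01 8C 7A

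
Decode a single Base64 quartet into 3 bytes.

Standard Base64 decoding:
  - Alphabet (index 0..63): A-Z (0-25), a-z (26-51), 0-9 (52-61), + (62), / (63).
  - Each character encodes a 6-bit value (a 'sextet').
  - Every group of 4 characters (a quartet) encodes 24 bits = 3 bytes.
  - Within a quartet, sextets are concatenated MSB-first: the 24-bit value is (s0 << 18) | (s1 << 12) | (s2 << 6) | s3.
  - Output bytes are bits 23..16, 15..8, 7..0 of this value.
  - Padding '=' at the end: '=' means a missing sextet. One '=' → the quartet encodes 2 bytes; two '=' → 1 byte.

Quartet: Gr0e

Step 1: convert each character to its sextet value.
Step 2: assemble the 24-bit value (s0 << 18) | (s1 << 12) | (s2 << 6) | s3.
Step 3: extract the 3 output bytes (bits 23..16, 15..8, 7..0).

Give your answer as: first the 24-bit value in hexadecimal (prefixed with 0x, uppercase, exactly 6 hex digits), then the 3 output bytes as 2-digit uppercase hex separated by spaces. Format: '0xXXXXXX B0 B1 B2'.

Sextets: G=6, r=43, 0=52, e=30
24-bit: (6<<18) | (43<<12) | (52<<6) | 30
      = 0x180000 | 0x02B000 | 0x000D00 | 0x00001E
      = 0x1ABD1E
Bytes: (v>>16)&0xFF=1A, (v>>8)&0xFF=BD, v&0xFF=1E

Answer: 0x1ABD1E 1A BD 1E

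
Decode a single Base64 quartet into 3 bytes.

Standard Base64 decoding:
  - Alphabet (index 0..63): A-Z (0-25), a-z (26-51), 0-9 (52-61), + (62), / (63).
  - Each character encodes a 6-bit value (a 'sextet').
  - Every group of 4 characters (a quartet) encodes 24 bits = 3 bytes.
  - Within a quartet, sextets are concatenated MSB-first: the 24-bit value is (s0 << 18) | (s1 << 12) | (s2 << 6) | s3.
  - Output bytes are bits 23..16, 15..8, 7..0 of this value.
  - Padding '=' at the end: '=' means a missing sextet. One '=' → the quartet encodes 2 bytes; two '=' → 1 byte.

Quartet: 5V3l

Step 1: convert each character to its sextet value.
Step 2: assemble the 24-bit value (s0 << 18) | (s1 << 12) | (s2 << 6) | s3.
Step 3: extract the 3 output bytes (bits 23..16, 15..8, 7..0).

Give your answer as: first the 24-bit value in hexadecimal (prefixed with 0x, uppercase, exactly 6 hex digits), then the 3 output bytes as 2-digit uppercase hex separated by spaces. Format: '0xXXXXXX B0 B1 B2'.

Answer: 0xE55DE5 E5 5D E5

Derivation:
Sextets: 5=57, V=21, 3=55, l=37
24-bit: (57<<18) | (21<<12) | (55<<6) | 37
      = 0xE40000 | 0x015000 | 0x000DC0 | 0x000025
      = 0xE55DE5
Bytes: (v>>16)&0xFF=E5, (v>>8)&0xFF=5D, v&0xFF=E5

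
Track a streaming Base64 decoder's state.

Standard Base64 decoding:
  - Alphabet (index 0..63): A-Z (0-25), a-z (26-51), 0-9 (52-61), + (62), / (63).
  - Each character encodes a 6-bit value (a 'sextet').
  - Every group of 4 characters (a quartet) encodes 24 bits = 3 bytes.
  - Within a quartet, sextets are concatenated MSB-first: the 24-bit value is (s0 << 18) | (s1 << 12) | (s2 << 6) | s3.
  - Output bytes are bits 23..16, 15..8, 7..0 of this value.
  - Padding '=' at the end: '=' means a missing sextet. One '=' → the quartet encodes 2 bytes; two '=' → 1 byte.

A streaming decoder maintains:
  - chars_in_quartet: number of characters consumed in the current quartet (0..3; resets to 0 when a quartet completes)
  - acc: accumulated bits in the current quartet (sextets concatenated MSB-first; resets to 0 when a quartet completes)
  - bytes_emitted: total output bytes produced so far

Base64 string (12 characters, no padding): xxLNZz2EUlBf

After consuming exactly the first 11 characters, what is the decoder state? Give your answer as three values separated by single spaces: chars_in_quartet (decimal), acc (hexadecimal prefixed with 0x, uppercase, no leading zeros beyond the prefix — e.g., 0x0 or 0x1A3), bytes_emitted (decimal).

Answer: 3 0x14941 6

Derivation:
After char 0 ('x'=49): chars_in_quartet=1 acc=0x31 bytes_emitted=0
After char 1 ('x'=49): chars_in_quartet=2 acc=0xC71 bytes_emitted=0
After char 2 ('L'=11): chars_in_quartet=3 acc=0x31C4B bytes_emitted=0
After char 3 ('N'=13): chars_in_quartet=4 acc=0xC712CD -> emit C7 12 CD, reset; bytes_emitted=3
After char 4 ('Z'=25): chars_in_quartet=1 acc=0x19 bytes_emitted=3
After char 5 ('z'=51): chars_in_quartet=2 acc=0x673 bytes_emitted=3
After char 6 ('2'=54): chars_in_quartet=3 acc=0x19CF6 bytes_emitted=3
After char 7 ('E'=4): chars_in_quartet=4 acc=0x673D84 -> emit 67 3D 84, reset; bytes_emitted=6
After char 8 ('U'=20): chars_in_quartet=1 acc=0x14 bytes_emitted=6
After char 9 ('l'=37): chars_in_quartet=2 acc=0x525 bytes_emitted=6
After char 10 ('B'=1): chars_in_quartet=3 acc=0x14941 bytes_emitted=6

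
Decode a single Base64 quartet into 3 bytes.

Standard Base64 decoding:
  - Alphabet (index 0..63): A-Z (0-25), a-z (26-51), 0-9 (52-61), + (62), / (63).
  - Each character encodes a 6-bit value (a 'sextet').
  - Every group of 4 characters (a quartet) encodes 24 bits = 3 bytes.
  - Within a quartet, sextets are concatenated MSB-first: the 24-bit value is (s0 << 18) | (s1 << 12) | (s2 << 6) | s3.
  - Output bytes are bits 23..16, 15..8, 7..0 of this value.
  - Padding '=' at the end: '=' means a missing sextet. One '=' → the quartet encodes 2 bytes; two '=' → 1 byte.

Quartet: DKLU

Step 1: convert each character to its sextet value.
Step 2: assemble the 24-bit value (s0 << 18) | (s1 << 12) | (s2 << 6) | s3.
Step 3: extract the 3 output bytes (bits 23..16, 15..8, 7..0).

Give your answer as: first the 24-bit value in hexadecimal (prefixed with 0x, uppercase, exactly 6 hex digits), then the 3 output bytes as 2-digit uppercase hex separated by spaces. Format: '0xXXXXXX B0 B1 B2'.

Answer: 0x0CA2D4 0C A2 D4

Derivation:
Sextets: D=3, K=10, L=11, U=20
24-bit: (3<<18) | (10<<12) | (11<<6) | 20
      = 0x0C0000 | 0x00A000 | 0x0002C0 | 0x000014
      = 0x0CA2D4
Bytes: (v>>16)&0xFF=0C, (v>>8)&0xFF=A2, v&0xFF=D4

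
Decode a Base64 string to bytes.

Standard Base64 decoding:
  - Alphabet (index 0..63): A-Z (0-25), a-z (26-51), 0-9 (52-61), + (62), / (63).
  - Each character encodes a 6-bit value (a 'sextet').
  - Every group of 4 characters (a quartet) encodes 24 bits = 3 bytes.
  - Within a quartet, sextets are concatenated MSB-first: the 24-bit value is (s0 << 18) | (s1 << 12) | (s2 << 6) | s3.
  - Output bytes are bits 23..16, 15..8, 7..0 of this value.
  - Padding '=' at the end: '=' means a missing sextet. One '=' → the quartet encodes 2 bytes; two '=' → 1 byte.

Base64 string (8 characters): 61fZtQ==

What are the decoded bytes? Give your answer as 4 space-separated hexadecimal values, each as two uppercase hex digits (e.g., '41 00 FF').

After char 0 ('6'=58): chars_in_quartet=1 acc=0x3A bytes_emitted=0
After char 1 ('1'=53): chars_in_quartet=2 acc=0xEB5 bytes_emitted=0
After char 2 ('f'=31): chars_in_quartet=3 acc=0x3AD5F bytes_emitted=0
After char 3 ('Z'=25): chars_in_quartet=4 acc=0xEB57D9 -> emit EB 57 D9, reset; bytes_emitted=3
After char 4 ('t'=45): chars_in_quartet=1 acc=0x2D bytes_emitted=3
After char 5 ('Q'=16): chars_in_quartet=2 acc=0xB50 bytes_emitted=3
Padding '==': partial quartet acc=0xB50 -> emit B5; bytes_emitted=4

Answer: EB 57 D9 B5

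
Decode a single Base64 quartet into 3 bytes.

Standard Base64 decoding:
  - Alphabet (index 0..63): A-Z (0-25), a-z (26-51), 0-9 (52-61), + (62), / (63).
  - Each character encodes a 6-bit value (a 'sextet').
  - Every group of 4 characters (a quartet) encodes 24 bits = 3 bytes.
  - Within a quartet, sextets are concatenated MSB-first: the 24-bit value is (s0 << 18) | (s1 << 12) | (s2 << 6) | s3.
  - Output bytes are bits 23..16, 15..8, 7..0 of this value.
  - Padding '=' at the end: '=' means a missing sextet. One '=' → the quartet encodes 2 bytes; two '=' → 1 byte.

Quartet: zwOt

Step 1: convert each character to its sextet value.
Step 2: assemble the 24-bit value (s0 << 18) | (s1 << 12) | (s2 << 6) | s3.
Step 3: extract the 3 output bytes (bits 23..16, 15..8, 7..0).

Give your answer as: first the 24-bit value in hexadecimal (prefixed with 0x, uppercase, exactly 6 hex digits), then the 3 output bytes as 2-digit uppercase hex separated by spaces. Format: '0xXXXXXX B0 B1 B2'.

Sextets: z=51, w=48, O=14, t=45
24-bit: (51<<18) | (48<<12) | (14<<6) | 45
      = 0xCC0000 | 0x030000 | 0x000380 | 0x00002D
      = 0xCF03AD
Bytes: (v>>16)&0xFF=CF, (v>>8)&0xFF=03, v&0xFF=AD

Answer: 0xCF03AD CF 03 AD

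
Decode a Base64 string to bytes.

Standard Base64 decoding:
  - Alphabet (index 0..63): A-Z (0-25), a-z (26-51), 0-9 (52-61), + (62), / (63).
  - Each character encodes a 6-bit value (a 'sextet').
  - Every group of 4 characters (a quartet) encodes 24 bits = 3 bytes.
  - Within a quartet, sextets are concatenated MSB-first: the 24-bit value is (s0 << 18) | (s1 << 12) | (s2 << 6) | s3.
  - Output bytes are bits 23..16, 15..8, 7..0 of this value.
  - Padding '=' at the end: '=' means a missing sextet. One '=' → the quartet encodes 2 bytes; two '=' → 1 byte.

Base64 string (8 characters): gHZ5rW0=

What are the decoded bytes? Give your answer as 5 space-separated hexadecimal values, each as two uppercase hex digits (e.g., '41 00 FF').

After char 0 ('g'=32): chars_in_quartet=1 acc=0x20 bytes_emitted=0
After char 1 ('H'=7): chars_in_quartet=2 acc=0x807 bytes_emitted=0
After char 2 ('Z'=25): chars_in_quartet=3 acc=0x201D9 bytes_emitted=0
After char 3 ('5'=57): chars_in_quartet=4 acc=0x807679 -> emit 80 76 79, reset; bytes_emitted=3
After char 4 ('r'=43): chars_in_quartet=1 acc=0x2B bytes_emitted=3
After char 5 ('W'=22): chars_in_quartet=2 acc=0xAD6 bytes_emitted=3
After char 6 ('0'=52): chars_in_quartet=3 acc=0x2B5B4 bytes_emitted=3
Padding '=': partial quartet acc=0x2B5B4 -> emit AD 6D; bytes_emitted=5

Answer: 80 76 79 AD 6D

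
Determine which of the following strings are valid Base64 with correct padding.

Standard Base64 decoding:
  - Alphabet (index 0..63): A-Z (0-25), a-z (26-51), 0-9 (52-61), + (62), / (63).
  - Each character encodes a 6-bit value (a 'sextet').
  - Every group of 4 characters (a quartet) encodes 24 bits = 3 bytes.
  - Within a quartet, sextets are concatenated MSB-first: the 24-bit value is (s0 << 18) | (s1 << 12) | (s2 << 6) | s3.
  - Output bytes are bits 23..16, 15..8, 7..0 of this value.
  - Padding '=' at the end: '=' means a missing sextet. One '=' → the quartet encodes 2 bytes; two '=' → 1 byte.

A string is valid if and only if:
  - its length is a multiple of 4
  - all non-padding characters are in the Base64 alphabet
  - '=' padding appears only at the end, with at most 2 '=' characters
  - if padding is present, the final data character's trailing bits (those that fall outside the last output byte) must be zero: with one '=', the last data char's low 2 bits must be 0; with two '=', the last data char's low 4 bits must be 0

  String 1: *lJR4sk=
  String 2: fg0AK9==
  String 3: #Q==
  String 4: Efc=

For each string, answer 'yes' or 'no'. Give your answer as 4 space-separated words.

String 1: '*lJR4sk=' → invalid (bad char(s): ['*'])
String 2: 'fg0AK9==' → invalid (bad trailing bits)
String 3: '#Q==' → invalid (bad char(s): ['#'])
String 4: 'Efc=' → valid

Answer: no no no yes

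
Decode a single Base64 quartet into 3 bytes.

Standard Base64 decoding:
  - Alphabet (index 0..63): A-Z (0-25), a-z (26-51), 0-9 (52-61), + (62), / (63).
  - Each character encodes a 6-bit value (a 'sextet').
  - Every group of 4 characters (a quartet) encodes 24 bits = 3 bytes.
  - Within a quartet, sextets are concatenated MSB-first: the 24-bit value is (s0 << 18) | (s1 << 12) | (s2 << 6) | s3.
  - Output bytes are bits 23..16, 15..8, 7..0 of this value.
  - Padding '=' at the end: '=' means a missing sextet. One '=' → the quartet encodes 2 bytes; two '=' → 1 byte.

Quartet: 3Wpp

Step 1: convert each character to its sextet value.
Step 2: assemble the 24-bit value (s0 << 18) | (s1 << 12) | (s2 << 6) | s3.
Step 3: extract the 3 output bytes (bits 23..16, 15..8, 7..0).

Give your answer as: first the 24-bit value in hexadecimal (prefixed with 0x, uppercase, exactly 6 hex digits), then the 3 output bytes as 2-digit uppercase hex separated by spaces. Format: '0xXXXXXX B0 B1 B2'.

Sextets: 3=55, W=22, p=41, p=41
24-bit: (55<<18) | (22<<12) | (41<<6) | 41
      = 0xDC0000 | 0x016000 | 0x000A40 | 0x000029
      = 0xDD6A69
Bytes: (v>>16)&0xFF=DD, (v>>8)&0xFF=6A, v&0xFF=69

Answer: 0xDD6A69 DD 6A 69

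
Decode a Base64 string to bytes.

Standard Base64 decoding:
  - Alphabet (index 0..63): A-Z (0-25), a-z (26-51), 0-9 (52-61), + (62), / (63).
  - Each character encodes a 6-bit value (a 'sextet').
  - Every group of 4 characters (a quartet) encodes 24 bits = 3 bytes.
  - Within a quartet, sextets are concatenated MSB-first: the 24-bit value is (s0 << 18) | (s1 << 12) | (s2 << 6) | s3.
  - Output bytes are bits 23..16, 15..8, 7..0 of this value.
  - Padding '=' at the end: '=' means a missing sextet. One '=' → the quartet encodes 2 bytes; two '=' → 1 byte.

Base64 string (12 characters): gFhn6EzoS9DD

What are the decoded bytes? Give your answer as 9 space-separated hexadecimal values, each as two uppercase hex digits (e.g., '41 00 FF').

After char 0 ('g'=32): chars_in_quartet=1 acc=0x20 bytes_emitted=0
After char 1 ('F'=5): chars_in_quartet=2 acc=0x805 bytes_emitted=0
After char 2 ('h'=33): chars_in_quartet=3 acc=0x20161 bytes_emitted=0
After char 3 ('n'=39): chars_in_quartet=4 acc=0x805867 -> emit 80 58 67, reset; bytes_emitted=3
After char 4 ('6'=58): chars_in_quartet=1 acc=0x3A bytes_emitted=3
After char 5 ('E'=4): chars_in_quartet=2 acc=0xE84 bytes_emitted=3
After char 6 ('z'=51): chars_in_quartet=3 acc=0x3A133 bytes_emitted=3
After char 7 ('o'=40): chars_in_quartet=4 acc=0xE84CE8 -> emit E8 4C E8, reset; bytes_emitted=6
After char 8 ('S'=18): chars_in_quartet=1 acc=0x12 bytes_emitted=6
After char 9 ('9'=61): chars_in_quartet=2 acc=0x4BD bytes_emitted=6
After char 10 ('D'=3): chars_in_quartet=3 acc=0x12F43 bytes_emitted=6
After char 11 ('D'=3): chars_in_quartet=4 acc=0x4BD0C3 -> emit 4B D0 C3, reset; bytes_emitted=9

Answer: 80 58 67 E8 4C E8 4B D0 C3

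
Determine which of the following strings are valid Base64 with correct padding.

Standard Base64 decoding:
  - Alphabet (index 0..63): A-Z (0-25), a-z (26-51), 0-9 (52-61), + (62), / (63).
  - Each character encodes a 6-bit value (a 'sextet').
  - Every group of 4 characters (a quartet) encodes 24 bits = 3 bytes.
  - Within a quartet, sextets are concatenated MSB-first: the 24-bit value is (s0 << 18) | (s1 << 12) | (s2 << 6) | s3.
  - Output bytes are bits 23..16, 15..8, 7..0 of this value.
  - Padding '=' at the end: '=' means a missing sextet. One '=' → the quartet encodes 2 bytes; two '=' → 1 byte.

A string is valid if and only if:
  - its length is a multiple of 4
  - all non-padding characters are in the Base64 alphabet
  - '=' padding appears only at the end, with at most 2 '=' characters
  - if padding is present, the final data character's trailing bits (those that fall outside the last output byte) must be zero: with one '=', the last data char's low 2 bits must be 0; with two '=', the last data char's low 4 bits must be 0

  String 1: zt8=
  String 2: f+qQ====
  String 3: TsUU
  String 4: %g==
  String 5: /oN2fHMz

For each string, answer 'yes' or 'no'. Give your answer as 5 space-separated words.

String 1: 'zt8=' → valid
String 2: 'f+qQ====' → invalid (4 pad chars (max 2))
String 3: 'TsUU' → valid
String 4: '%g==' → invalid (bad char(s): ['%'])
String 5: '/oN2fHMz' → valid

Answer: yes no yes no yes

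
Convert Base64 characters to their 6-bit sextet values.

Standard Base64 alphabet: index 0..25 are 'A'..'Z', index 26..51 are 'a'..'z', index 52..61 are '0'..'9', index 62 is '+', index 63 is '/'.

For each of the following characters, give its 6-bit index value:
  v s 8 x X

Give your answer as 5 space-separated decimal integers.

'v': a..z range, 26 + ord('v') − ord('a') = 47
's': a..z range, 26 + ord('s') − ord('a') = 44
'8': 0..9 range, 52 + ord('8') − ord('0') = 60
'x': a..z range, 26 + ord('x') − ord('a') = 49
'X': A..Z range, ord('X') − ord('A') = 23

Answer: 47 44 60 49 23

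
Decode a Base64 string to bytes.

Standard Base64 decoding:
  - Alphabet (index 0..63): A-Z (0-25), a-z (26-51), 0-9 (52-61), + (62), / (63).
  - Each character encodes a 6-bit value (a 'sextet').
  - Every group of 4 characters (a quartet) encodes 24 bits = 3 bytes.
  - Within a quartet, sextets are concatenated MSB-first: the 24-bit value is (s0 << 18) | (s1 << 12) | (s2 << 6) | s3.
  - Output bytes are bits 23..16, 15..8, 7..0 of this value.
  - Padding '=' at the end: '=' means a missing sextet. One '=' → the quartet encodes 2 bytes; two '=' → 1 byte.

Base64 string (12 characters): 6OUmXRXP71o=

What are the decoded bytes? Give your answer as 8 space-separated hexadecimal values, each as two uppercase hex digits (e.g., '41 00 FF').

Answer: E8 E5 26 5D 15 CF EF 5A

Derivation:
After char 0 ('6'=58): chars_in_quartet=1 acc=0x3A bytes_emitted=0
After char 1 ('O'=14): chars_in_quartet=2 acc=0xE8E bytes_emitted=0
After char 2 ('U'=20): chars_in_quartet=3 acc=0x3A394 bytes_emitted=0
After char 3 ('m'=38): chars_in_quartet=4 acc=0xE8E526 -> emit E8 E5 26, reset; bytes_emitted=3
After char 4 ('X'=23): chars_in_quartet=1 acc=0x17 bytes_emitted=3
After char 5 ('R'=17): chars_in_quartet=2 acc=0x5D1 bytes_emitted=3
After char 6 ('X'=23): chars_in_quartet=3 acc=0x17457 bytes_emitted=3
After char 7 ('P'=15): chars_in_quartet=4 acc=0x5D15CF -> emit 5D 15 CF, reset; bytes_emitted=6
After char 8 ('7'=59): chars_in_quartet=1 acc=0x3B bytes_emitted=6
After char 9 ('1'=53): chars_in_quartet=2 acc=0xEF5 bytes_emitted=6
After char 10 ('o'=40): chars_in_quartet=3 acc=0x3BD68 bytes_emitted=6
Padding '=': partial quartet acc=0x3BD68 -> emit EF 5A; bytes_emitted=8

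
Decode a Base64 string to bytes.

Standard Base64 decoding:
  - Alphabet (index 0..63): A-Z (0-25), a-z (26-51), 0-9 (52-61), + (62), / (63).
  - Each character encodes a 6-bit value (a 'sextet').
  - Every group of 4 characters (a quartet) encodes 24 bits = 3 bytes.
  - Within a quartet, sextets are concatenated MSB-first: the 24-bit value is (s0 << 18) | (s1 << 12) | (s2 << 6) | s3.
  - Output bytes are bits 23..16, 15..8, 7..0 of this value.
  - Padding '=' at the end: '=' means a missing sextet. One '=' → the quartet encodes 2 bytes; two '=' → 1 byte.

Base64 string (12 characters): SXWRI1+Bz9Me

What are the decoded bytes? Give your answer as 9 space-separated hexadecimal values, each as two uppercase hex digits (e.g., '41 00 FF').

After char 0 ('S'=18): chars_in_quartet=1 acc=0x12 bytes_emitted=0
After char 1 ('X'=23): chars_in_quartet=2 acc=0x497 bytes_emitted=0
After char 2 ('W'=22): chars_in_quartet=3 acc=0x125D6 bytes_emitted=0
After char 3 ('R'=17): chars_in_quartet=4 acc=0x497591 -> emit 49 75 91, reset; bytes_emitted=3
After char 4 ('I'=8): chars_in_quartet=1 acc=0x8 bytes_emitted=3
After char 5 ('1'=53): chars_in_quartet=2 acc=0x235 bytes_emitted=3
After char 6 ('+'=62): chars_in_quartet=3 acc=0x8D7E bytes_emitted=3
After char 7 ('B'=1): chars_in_quartet=4 acc=0x235F81 -> emit 23 5F 81, reset; bytes_emitted=6
After char 8 ('z'=51): chars_in_quartet=1 acc=0x33 bytes_emitted=6
After char 9 ('9'=61): chars_in_quartet=2 acc=0xCFD bytes_emitted=6
After char 10 ('M'=12): chars_in_quartet=3 acc=0x33F4C bytes_emitted=6
After char 11 ('e'=30): chars_in_quartet=4 acc=0xCFD31E -> emit CF D3 1E, reset; bytes_emitted=9

Answer: 49 75 91 23 5F 81 CF D3 1E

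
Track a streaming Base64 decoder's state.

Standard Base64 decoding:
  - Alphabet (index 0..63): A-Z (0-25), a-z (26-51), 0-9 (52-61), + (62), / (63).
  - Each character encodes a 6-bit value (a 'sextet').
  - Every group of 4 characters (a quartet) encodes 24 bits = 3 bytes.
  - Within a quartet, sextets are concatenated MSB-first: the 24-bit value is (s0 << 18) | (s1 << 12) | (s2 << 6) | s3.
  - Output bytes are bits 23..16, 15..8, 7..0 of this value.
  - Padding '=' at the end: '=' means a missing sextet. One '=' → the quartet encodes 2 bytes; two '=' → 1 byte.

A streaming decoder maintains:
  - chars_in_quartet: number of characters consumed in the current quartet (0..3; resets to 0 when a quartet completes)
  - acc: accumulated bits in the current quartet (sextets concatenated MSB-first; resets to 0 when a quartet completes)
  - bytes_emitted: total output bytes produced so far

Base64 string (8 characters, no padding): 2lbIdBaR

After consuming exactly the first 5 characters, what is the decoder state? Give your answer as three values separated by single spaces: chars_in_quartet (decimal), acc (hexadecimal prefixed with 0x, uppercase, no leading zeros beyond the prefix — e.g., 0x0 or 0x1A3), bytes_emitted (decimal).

After char 0 ('2'=54): chars_in_quartet=1 acc=0x36 bytes_emitted=0
After char 1 ('l'=37): chars_in_quartet=2 acc=0xDA5 bytes_emitted=0
After char 2 ('b'=27): chars_in_quartet=3 acc=0x3695B bytes_emitted=0
After char 3 ('I'=8): chars_in_quartet=4 acc=0xDA56C8 -> emit DA 56 C8, reset; bytes_emitted=3
After char 4 ('d'=29): chars_in_quartet=1 acc=0x1D bytes_emitted=3

Answer: 1 0x1D 3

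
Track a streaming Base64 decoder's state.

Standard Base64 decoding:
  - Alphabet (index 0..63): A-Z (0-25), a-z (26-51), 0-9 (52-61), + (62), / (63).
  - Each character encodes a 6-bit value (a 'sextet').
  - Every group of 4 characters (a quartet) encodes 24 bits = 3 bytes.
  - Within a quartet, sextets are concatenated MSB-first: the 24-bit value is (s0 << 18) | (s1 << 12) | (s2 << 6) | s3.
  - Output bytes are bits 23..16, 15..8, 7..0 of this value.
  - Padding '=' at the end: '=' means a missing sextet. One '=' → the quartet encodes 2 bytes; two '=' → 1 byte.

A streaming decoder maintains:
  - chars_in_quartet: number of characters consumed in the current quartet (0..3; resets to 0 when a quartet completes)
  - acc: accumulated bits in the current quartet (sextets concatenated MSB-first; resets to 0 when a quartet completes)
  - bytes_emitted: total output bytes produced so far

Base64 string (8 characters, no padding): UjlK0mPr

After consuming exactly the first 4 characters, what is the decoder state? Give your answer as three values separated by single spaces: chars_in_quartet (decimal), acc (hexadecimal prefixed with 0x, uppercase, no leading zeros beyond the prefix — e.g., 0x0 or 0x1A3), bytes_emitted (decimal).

After char 0 ('U'=20): chars_in_quartet=1 acc=0x14 bytes_emitted=0
After char 1 ('j'=35): chars_in_quartet=2 acc=0x523 bytes_emitted=0
After char 2 ('l'=37): chars_in_quartet=3 acc=0x148E5 bytes_emitted=0
After char 3 ('K'=10): chars_in_quartet=4 acc=0x52394A -> emit 52 39 4A, reset; bytes_emitted=3

Answer: 0 0x0 3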